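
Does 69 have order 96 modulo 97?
69^{32} ≡ 1 mod 97 and 32 < 96, so ord_97(69) = 32 ≠ 96 and 69 is not a primitive root.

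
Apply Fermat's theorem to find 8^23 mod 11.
By Fermat: 8^{10} ≡ 1 mod 11. 23 = 2×10 + 3. So 8^{23} ≡ 8^{3} ≡ 6 mod 11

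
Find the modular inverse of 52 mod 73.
Since 73 is prime, by Fermat 52^(-1) ≡ 52^{71} ≡ 66 mod 73. Verify: 52 × 66 = 3432 ≡ 1 mod 73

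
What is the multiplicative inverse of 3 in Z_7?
Since 7 is prime, by Fermat 3^(-1) ≡ 3^{5} ≡ 5 (mod 7). Verify: 3 × 5 = 15 ≡ 1 (mod 7)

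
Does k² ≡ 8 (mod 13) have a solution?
By Euler's criterion: 8^{6} ≡ 12 (mod 13). Since this equals -1 (≡ 12), 8 is not a QR.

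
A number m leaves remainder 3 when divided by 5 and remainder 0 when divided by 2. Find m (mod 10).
M = 5 × 2 = 10. M₁ = 2, y₁ ≡ 3 (mod 5). M₂ = 5, y₂ ≡ 1 (mod 2). m = 3×2×3 + 0×5×1 ≡ 8 (mod 10)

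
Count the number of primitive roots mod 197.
A prime p has φ(p-1) primitive roots; here φ(196) = 84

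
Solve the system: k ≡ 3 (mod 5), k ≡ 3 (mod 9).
M = 5 × 9 = 45. M₁ = 9, y₁ ≡ 4 (mod 5). M₂ = 5, y₂ ≡ 2 (mod 9). k = 3×9×4 + 3×5×2 ≡ 3 (mod 45)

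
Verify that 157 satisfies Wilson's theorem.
(156)! mod 157 = 156. Since this equals -1 (mod 157), Wilson confirms 157 is prime.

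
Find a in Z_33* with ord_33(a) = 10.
19 has order 10 mod 33 since 19^{10} ≡ 1 mod 33 and no smaller power works.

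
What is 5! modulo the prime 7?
(6)! = (5)! × (6) ≡ -1 mod 7. So (5)! ≡ -1 × (6)^(-1) ≡ (-1)×(-1) = 1 mod 7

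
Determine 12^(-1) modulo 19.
Since 19 is prime, by Fermat 12^(-1) ≡ 12^{17} ≡ 8 (mod 19). Verify: 12 × 8 = 96 ≡ 1 (mod 19)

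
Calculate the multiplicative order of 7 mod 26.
Powers of 7 mod 26: 7^1≡7, 7^2≡23, 7^3≡5, 7^4≡9, 7^5≡11, 7^6≡25, 7^7≡19, 7^8≡3, 7^9≡21, 7^10≡17, 7^11≡15, 7^12≡1. Order = 12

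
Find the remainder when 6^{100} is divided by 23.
By Fermat: 6^{22} ≡ 1 mod 23. 100 = 4×22 + 12. So 6^{100} ≡ 6^{12} ≡ 6 mod 23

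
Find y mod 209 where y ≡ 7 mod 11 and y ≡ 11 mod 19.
M = 11 × 19 = 209. M₁ = 19, y₁ ≡ 7 mod 11. M₂ = 11, y₂ ≡ 7 mod 19. y = 7×19×7 + 11×11×7 ≡ 106 mod 209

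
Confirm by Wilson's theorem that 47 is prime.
(46)! mod 47 = 46. Since this equals -1 (mod 47), Wilson confirms 47 is prime.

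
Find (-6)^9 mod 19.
By repeated squaring mod 19: (-6)^{1}≡13, (-6)^{2}≡17, (-6)^{4}≡4, (-6)^{8}≡16. Then (-6)^{9} = (-6)^{8+1} ≡ 16 × 13 ≡ 18 mod 19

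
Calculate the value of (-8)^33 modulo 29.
Using Fermat: (-8)^{28} ≡ 1 (mod 29). 33 ≡ 5 (mod 28). So (-8)^{33} ≡ (-8)^{5} ≡ 2 (mod 29)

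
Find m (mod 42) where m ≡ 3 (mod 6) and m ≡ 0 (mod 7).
M = 6 × 7 = 42. M₁ = 7, y₁ ≡ 1 (mod 6). M₂ = 6, y₂ ≡ 6 (mod 7). m = 3×7×1 + 0×6×6 ≡ 21 (mod 42)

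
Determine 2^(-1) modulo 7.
Since 7 is prime, by Fermat 2^(-1) ≡ 2^{5} ≡ 4 (mod 7). Verify: 2 × 4 = 8 ≡ 1 (mod 7)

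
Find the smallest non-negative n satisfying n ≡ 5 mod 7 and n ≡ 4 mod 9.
M = 7 × 9 = 63. M₁ = 9, y₁ ≡ 4 mod 7. M₂ = 7, y₂ ≡ 4 mod 9. n = 5×9×4 + 4×7×4 ≡ 40 mod 63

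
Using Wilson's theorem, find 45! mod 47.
(46)! = (45)! × (46) ≡ -1 mod 47. So (45)! ≡ -1 × (46)^(-1) ≡ (-1)×(-1) = 1 mod 47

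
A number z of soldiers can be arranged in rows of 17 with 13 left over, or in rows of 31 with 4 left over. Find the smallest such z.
M = 17 × 31 = 527. M₁ = 31, y₁ ≡ 11 (mod 17). M₂ = 17, y₂ ≡ 11 (mod 31). z = 13×31×11 + 4×17×11 ≡ 438 (mod 527)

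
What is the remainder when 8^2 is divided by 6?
8^{2} = 64 ≡ 4 mod 6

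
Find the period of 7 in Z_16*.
Powers of 7 mod 16: 7^1≡7, 7^2≡1. So the order of 7 is 2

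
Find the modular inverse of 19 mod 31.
Since 31 is prime, by Fermat 19^(-1) ≡ 19^{29} ≡ 18 (mod 31). Verify: 19 × 18 = 342 ≡ 1 (mod 31)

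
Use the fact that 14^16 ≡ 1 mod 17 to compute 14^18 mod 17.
By Fermat: 14^{16} ≡ 1 mod 17. So 14^{18} = 14^{16} · 14^{2} ≡ 14^{2} ≡ 9 mod 17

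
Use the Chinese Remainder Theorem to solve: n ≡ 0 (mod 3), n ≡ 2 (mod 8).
M = 3 × 8 = 24. M₁ = 8, y₁ ≡ 2 (mod 3). M₂ = 3, y₂ ≡ 3 (mod 8). n = 0×8×2 + 2×3×3 ≡ 18 (mod 24)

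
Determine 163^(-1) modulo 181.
Since 181 is prime, by Fermat 163^(-1) ≡ 163^{179} ≡ 10 (mod 181). Verify: 163 × 10 = 1630 ≡ 1 (mod 181)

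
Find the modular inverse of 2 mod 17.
Since 17 is prime, by Fermat 2^(-1) ≡ 2^{15} ≡ 9 (mod 17). Verify: 2 × 9 = 18 ≡ 1 (mod 17)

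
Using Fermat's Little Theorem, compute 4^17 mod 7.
By Fermat: 4^{6} ≡ 1 (mod 7). 17 = 2×6 + 5. So 4^{17} ≡ 4^{5} ≡ 2 (mod 7)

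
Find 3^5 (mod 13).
By repeated squaring (mod 13): 3^{1}≡3, 3^{2}≡9, 3^{4}≡3. Then 3^{5} = 3^{4+1} ≡ 3 × 3 ≡ 9 (mod 13)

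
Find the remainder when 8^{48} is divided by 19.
By Fermat: 8^{18} ≡ 1 mod 19. 48 = 2×18 + 12. So 8^{48} ≡ 8^{12} ≡ 1 mod 19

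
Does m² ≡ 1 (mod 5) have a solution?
By Euler's criterion: 1^{2} ≡ 1 (mod 5). Since this equals 1, 1 is a QR.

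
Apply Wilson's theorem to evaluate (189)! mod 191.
(190)! = (189)! × (190) ≡ -1 mod 191. So (189)! ≡ -1 × (190)^(-1) ≡ (-1)×(-1) = 1 mod 191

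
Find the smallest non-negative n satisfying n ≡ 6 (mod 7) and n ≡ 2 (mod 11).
M = 7 × 11 = 77. M₁ = 11, y₁ ≡ 2 (mod 7). M₂ = 7, y₂ ≡ 8 (mod 11). n = 6×11×2 + 2×7×8 ≡ 13 (mod 77)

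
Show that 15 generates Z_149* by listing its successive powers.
15^1, 15^2, ..., 15^{148} mod 149: [15, 76, 97, 114, 71, 22, 32, 33, 48, 124, 72, 37, 108, 130, 13, 46, 94, 69, 141, 29, 137, 118, 131, 28, 122, 42, 34, 63, 51, 20, 2, 30, 3, 45, 79, 142, 44, 64, 66, 96, 99, 144, 74, 67, 111, 26, 92, 39, 138, 133, 58, 125, 87, 113, 56, 95, 84, 68, 126, 102, 40, 4, 60, 6, 90, 9, 135, 88, 128, 132, 43, 49, 139, 148, 134, 73, 52, 35, 78, 127, 117, 116, 101, 25, 77, 112, 41, 19, 136, 103, 55, 80, 8, 120, 12, 31, 18, 121, 27, 107, 115, 86, 98, 129, 147, 119, 146, 104, 70, 7, 105, 85, 83, 53, 50, 5, 75, 82, 38, 123, 57, 110, 11, 16, 91, 24, 62, 36, 93, 54, 65, 81, 23, 47, 109, 145, 89, 143, 59, 140, 14, 61, 21, 17, 106, 100, 10, 1]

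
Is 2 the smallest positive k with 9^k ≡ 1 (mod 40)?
Powers of 9 mod 40: 9^1≡9, 9^2≡1. First k with 9^k≡1 is k=2. Yes, ord_40(9) = 2.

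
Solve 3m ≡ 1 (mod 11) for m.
Since 11 is prime, by Fermat 3^(-1) ≡ 3^{9} ≡ 4 (mod 11). Verify: 3 × 4 = 12 ≡ 1 (mod 11)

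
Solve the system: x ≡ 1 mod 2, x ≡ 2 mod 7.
M = 2 × 7 = 14. M₁ = 7, y₁ ≡ 1 mod 2. M₂ = 2, y₂ ≡ 4 mod 7. x = 1×7×1 + 2×2×4 ≡ 9 mod 14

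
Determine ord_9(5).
Powers of 5 mod 9: 5^1≡5, 5^2≡7, 5^3≡8, 5^4≡4, 5^5≡2, 5^6≡1. Order = 6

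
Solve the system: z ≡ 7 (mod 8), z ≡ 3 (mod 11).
M = 8 × 11 = 88. M₁ = 11, y₁ ≡ 3 (mod 8). M₂ = 8, y₂ ≡ 7 (mod 11). z = 7×11×3 + 3×8×7 ≡ 47 (mod 88)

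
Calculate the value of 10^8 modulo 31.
By repeated squaring (mod 31): 10^{1}≡10, 10^{2}≡7, 10^{4}≡18, 10^{8}≡14. So 10^{8} ≡ 14 (mod 31)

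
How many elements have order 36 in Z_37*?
Number of primitive roots mod 37 = φ(p-1) = φ(36) = 12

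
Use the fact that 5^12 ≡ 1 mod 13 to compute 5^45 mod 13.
By Fermat: 5^{12} ≡ 1 mod 13. 45 = 3×12 + 9. So 5^{45} ≡ 5^{9} ≡ 5 mod 13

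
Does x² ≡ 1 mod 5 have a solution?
By Euler's criterion: 1^{2} ≡ 1 mod 5. Since this equals 1, 1 is a QR.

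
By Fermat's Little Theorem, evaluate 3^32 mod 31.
By Fermat: 3^{30} ≡ 1 (mod 31). So 3^{32} = 3^{30} · 3^{2} ≡ 3^{2} ≡ 9 (mod 31)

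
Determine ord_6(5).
Powers of 5 mod 6: 5^1≡5, 5^2≡1. Order = 2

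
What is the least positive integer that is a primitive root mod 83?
g = 2. For each prime q|82: 2^{41}≡82, 2^{2}≡4, none ≡ 1, so ord_83(2) = 82 and 2 is a primitive root.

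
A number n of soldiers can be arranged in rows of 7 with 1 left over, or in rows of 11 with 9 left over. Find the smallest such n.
M = 7 × 11 = 77. M₁ = 11, y₁ ≡ 2 mod 7. M₂ = 7, y₂ ≡ 8 mod 11. n = 1×11×2 + 9×7×8 ≡ 64 mod 77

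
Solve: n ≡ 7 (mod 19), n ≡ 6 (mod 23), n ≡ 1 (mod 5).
M = 19 × 23 × 5 = 2185. M₁ = 115, y₁ ≡ 1 (mod 19). M₂ = 95, y₂ ≡ 8 (mod 23). M₃ = 437, y₃ ≡ 3 (mod 5). n = 7×115×1 + 6×95×8 + 1×437×3 ≡ 121 (mod 2185)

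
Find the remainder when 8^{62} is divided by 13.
By Fermat: 8^{12} ≡ 1 (mod 13). 62 = 5×12 + 2. So 8^{62} ≡ 8^{2} ≡ 12 (mod 13)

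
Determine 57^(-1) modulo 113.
Since 113 is prime, by Fermat 57^(-1) ≡ 57^{111} ≡ 2 mod 113. Verify: 57 × 2 = 114 ≡ 1 mod 113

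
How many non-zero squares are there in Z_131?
The squaring map on Z_131* is 2-to-1, so there are (130)/2 = 65 QRs.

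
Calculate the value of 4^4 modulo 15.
4^{4} = 256 ≡ 1 mod 15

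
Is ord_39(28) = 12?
Powers of 28 mod 39: 28^1≡28, 28^2≡4, 28^3≡34, 28^4≡16, 28^5≡19, 28^6≡25, 28^7≡37, 28^8≡22, 28^9≡31, 28^10≡10, 28^11≡7, 28^12≡1. First k with 28^k≡1 is k=12. Yes, ord_39(28) = 12.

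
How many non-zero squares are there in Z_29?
The squaring map on Z_29* is 2-to-1, so there are (28)/2 = 14 QRs.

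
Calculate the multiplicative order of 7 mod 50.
Powers of 7 mod 50: 7^1≡7, 7^2≡49, 7^3≡43, 7^4≡1. Order = 4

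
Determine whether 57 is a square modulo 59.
By Euler's criterion: 57^{29} ≡ 1 mod 59. Since this equals 1, 57 is a QR.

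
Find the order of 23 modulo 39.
Powers of 23 mod 39: 23^1≡23, 23^2≡22, 23^3≡38, 23^4≡16, 23^5≡17, 23^6≡1. Order = 6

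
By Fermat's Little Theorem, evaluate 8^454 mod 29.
By Fermat: 8^{28} ≡ 1 mod 29. 454 ≡ 6 mod 28. So 8^{454} ≡ 8^{6} ≡ 13 mod 29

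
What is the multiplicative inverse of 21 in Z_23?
Since 23 is prime, by Fermat 21^(-1) ≡ 21^{21} ≡ 11 (mod 23). Verify: 21 × 11 = 231 ≡ 1 (mod 23)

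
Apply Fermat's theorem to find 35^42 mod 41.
By Fermat: 35^{40} ≡ 1 mod 41. So 35^{42} = 35^{40} · 35^{2} ≡ 35^{2} ≡ 36 mod 41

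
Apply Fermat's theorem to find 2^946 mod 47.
By Fermat: 2^{46} ≡ 1 mod 47. 946 ≡ 26 mod 46. So 2^{946} ≡ 2^{26} ≡ 8 mod 47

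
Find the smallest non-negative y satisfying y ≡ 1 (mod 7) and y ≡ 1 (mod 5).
M = 7 × 5 = 35. M₁ = 5, y₁ ≡ 3 (mod 7). M₂ = 7, y₂ ≡ 3 (mod 5). y = 1×5×3 + 1×7×3 ≡ 1 (mod 35)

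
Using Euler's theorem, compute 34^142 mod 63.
By Euler: 34^{36} ≡ 1 mod 63 since gcd(34, 63) = 1. 142 = 3×36 + 34. So 34^{142} ≡ 34^{34} ≡ 43 mod 63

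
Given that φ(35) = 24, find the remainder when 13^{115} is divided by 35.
By Euler: 13^{24} ≡ 1 mod 35 since gcd(13, 35) = 1. 115 = 4×24 + 19. So 13^{115} ≡ 13^{19} ≡ 27 mod 35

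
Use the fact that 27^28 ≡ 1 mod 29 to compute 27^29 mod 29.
By Fermat: 27^{28} ≡ 1 mod 29. So 27^{29} = 27^{28} · 27^{1} ≡ 27^{1} ≡ 27 mod 29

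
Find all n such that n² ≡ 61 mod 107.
The square roots of 61 mod 107 are 75 and 32. Verify: 75² = 5625 ≡ 61 mod 107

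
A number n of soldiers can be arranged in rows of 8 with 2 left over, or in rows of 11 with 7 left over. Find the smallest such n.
M = 8 × 11 = 88. M₁ = 11, y₁ ≡ 3 (mod 8). M₂ = 8, y₂ ≡ 7 (mod 11). n = 2×11×3 + 7×8×7 ≡ 18 (mod 88)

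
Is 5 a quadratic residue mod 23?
By Euler's criterion: 5^{11} ≡ 22 mod 23. Since this equals -1 (≡ 22), 5 is not a QR.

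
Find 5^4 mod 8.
5^{4} = 625 ≡ 1 mod 8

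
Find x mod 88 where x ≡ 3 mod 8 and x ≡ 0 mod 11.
M = 8 × 11 = 88. M₁ = 11, y₁ ≡ 3 mod 8. M₂ = 8, y₂ ≡ 7 mod 11. x = 3×11×3 + 0×8×7 ≡ 11 mod 88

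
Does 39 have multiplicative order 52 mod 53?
Powers of 39 mod 53: 39^1≡39, 39^2≡37, 39^3≡12, 39^4≡44, 39^5≡20, 39^6≡38, 39^7≡51, 39^8≡28, 39^9≡32, 39^10≡29, 39^11≡18, 39^12≡13, 39^13≡30, 39^14≡4, 39^15≡50, 39^16≡42, 39^17≡48, 39^18≡17, 39^19≡27, 39^20≡46, 39^21≡45, 39^22≡6, 39^23≡22, 39^24≡10, 39^25≡19, 39^26≡52, 39^27≡14, 39^28≡16, 39^29≡41, 39^30≡9, 39^31≡33, 39^32≡15, 39^33≡2, 39^34≡25, 39^35≡21, 39^36≡24, 39^37≡35, 39^38≡40, 39^39≡23, 39^40≡49, 39^41≡3, 39^42≡11, 39^43≡5, 39^44≡36, 39^45≡26, 39^46≡7, 39^47≡8, 39^48≡47, 39^49≡31, 39^50≡43, 39^51≡34, 39^52≡1. First k with 39^k≡1 is k=52. Yes, ord_53(39) = 52.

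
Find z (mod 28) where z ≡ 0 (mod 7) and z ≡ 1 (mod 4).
M = 7 × 4 = 28. M₁ = 4, y₁ ≡ 2 (mod 7). M₂ = 7, y₂ ≡ 3 (mod 4). z = 0×4×2 + 1×7×3 ≡ 21 (mod 28)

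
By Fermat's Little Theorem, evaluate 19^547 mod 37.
By Fermat: 19^{36} ≡ 1 mod 37. 547 ≡ 7 mod 36. So 19^{547} ≡ 19^{7} ≡ 24 mod 37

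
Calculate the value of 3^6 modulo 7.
Using Fermat: 3^{6} ≡ 1 mod 7. 6 ≡ 0 mod 6. So 3^{6} ≡ 3^{0} ≡ 1 mod 7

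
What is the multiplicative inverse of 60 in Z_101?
Since 101 is prime, by Fermat 60^(-1) ≡ 60^{99} ≡ 32 (mod 101). Verify: 60 × 32 = 1920 ≡ 1 (mod 101)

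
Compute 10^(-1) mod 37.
Since 37 is prime, by Fermat 10^(-1) ≡ 10^{35} ≡ 26 mod 37. Verify: 10 × 26 = 260 ≡ 1 mod 37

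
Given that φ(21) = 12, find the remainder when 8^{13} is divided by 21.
By Euler: 8^{12} ≡ 1 mod 21 since gcd(8, 21) = 1. 13 = 1×12 + 1. So 8^{13} ≡ 8^{1} ≡ 8 mod 21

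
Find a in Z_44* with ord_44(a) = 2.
21 has order 2 mod 44 since 21^{2} ≡ 1 mod 44 and no smaller power works.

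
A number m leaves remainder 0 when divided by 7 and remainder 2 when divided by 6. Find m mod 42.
M = 7 × 6 = 42. M₁ = 6, y₁ ≡ 6 mod 7. M₂ = 7, y₂ ≡ 1 mod 6. m = 0×6×6 + 2×7×1 ≡ 14 mod 42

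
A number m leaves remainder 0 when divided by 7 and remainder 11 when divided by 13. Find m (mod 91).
M = 7 × 13 = 91. M₁ = 13, y₁ ≡ 6 (mod 7). M₂ = 7, y₂ ≡ 2 (mod 13). m = 0×13×6 + 11×7×2 ≡ 63 (mod 91)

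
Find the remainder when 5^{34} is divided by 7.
By Fermat: 5^{6} ≡ 1 (mod 7). 34 = 5×6 + 4. So 5^{34} ≡ 5^{4} ≡ 2 (mod 7)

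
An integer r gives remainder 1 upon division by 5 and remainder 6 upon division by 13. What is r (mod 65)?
M = 5 × 13 = 65. M₁ = 13, y₁ ≡ 2 (mod 5). M₂ = 5, y₂ ≡ 8 (mod 13). r = 1×13×2 + 6×5×8 ≡ 6 (mod 65)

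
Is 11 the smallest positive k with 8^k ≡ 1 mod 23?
Powers of 8 mod 23: 8^1≡8, 8^2≡18, 8^3≡6, 8^4≡2, 8^5≡16, 8^6≡13, 8^7≡12, 8^8≡4, 8^9≡9, 8^10≡3, 8^11≡1. First k with 8^k≡1 is k=11. Yes, ord_23(8) = 11.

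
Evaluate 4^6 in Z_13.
By repeated squaring mod 13: 4^{1}≡4, 4^{2}≡3, 4^{4}≡9. Then 4^{6} = 4^{4+2} ≡ 9 × 3 ≡ 1 mod 13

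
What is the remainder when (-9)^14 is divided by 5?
Using Fermat: (-9)^{4} ≡ 1 mod 5. 14 ≡ 2 mod 4. So (-9)^{14} ≡ (-9)^{2} ≡ 1 mod 5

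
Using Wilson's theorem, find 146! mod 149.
(148)! = (146)! × (147) × (148) ≡ -1 (mod 149). So (146)! ≡ -1 × [(148)(147)]^(-1) ≡ 74 (mod 149)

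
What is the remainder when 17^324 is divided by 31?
Using Fermat: 17^{30} ≡ 1 mod 31. 324 ≡ 24 mod 30. So 17^{324} ≡ 17^{24} ≡ 4 mod 31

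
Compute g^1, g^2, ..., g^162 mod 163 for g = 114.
114^1, 114^2, ..., 114^{162} mod 163: [114, 119, 37, 143, 2, 65, 75, 74, 123, 4, 130, 150, 148, 83, 8, 97, 137, 133, 3, 16, 31, 111, 103, 6, 32, 62, 59, 43, 12, 64, 124, 118, 86, 24, 128, 85, 73, 9, 48, 93, 7, 146, 18, 96, 23, 14, 129, 36, 29, 46, 28, 95, 72, 58, 92, 56, 27, 144, 116, 21, 112, 54, 125, 69, 42, 61, 108, 87, 138, 84, 122, 53, 11, 113, 5, 81, 106, 22, 63, 10, 162, 49, 44, 126, 20, 161, 98, 88, 89, 40, 159, 33, 13, 15, 80, 155, 66, 26, 30, 160, 147, 132, 52, 60, 157, 131, 101, 104, 120, 151, 99, 39, 45, 77, 139, 35, 78, 90, 154, 115, 70, 156, 17, 145, 67, 140, 149, 34, 127, 134, 117, 135, 68, 91, 105, 71, 107, 136, 19, 47, 142, 51, 109, 38, 94, 121, 102, 55, 76, 25, 79, 41, 110, 152, 50, 158, 82, 57, 141, 100, 153, 1]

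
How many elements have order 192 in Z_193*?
A prime p has φ(p-1) primitive roots; here φ(192) = 64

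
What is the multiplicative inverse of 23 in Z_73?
Since 73 is prime, by Fermat 23^(-1) ≡ 23^{71} ≡ 54 mod 73. Verify: 23 × 54 = 1242 ≡ 1 mod 73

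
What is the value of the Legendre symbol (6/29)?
(6/29) = 6^{14} mod 29 = 1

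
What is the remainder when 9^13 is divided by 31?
By repeated squaring (mod 31): 9^{1}≡9, 9^{2}≡19, 9^{4}≡20, 9^{8}≡28. Then 9^{13} = 9^{8+4+1} ≡ 28 × 20 × 9 ≡ 18 (mod 31)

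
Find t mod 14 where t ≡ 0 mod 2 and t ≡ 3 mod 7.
M = 2 × 7 = 14. M₁ = 7, y₁ ≡ 1 mod 2. M₂ = 2, y₂ ≡ 4 mod 7. t = 0×7×1 + 3×2×4 ≡ 10 mod 14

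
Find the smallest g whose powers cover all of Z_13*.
g = 2. Powers: [2, 4, 8, 3, 6, 12, 11, 9, 5, 10, ...] generates all 12 non-zero residues.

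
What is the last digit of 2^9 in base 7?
Using Fermat: 2^{6} ≡ 1 mod 7. 9 ≡ 3 mod 6. So 2^{9} ≡ 2^{3} ≡ 1 mod 7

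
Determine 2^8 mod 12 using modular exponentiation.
By repeated squaring (mod 12): 2^{1}≡2, 2^{2}≡4, 2^{4}≡4, 2^{8}≡4. So 2^{8} ≡ 4 (mod 12)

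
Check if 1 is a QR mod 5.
By Euler's criterion: 1^{2} ≡ 1 mod 5. Since this equals 1, 1 is a QR.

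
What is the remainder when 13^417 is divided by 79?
Using Fermat: 13^{78} ≡ 1 (mod 79). 417 ≡ 27 (mod 78). So 13^{417} ≡ 13^{27} ≡ 62 (mod 79)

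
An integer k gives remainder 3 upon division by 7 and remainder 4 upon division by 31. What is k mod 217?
M = 7 × 31 = 217. M₁ = 31, y₁ ≡ 5 mod 7. M₂ = 7, y₂ ≡ 9 mod 31. k = 3×31×5 + 4×7×9 ≡ 66 mod 217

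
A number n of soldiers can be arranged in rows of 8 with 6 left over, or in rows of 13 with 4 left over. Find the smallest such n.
M = 8 × 13 = 104. M₁ = 13, y₁ ≡ 5 mod 8. M₂ = 8, y₂ ≡ 5 mod 13. n = 6×13×5 + 4×8×5 ≡ 30 mod 104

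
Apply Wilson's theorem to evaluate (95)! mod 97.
(96)! = (95)! × (96) ≡ -1 mod 97. So (95)! ≡ -1 × (96)^(-1) ≡ (-1)×(-1) = 1 mod 97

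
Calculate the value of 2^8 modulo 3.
Using Fermat: 2^{2} ≡ 1 mod 3. 8 ≡ 0 mod 2. So 2^{8} ≡ 2^{0} ≡ 1 mod 3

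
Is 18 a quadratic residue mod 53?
By Euler's criterion: 18^{26} ≡ 52 mod 53. Since this equals -1 (≡ 52), 18 is not a QR.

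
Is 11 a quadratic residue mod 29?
By Euler's criterion: 11^{14} ≡ 28 (mod 29). Since this equals -1 (≡ 28), 11 is not a QR.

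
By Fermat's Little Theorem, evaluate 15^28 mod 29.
By Fermat's Little Theorem, 15^{28} ≡ 1 (mod 29) since 29 is prime and gcd(15, 29) = 1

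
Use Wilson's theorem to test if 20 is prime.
(19)! mod 20 = 0. Since 0 ≢ -1 mod 20, 20 is not prime.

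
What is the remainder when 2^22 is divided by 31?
By repeated squaring mod 31: 2^{1}≡2, 2^{2}≡4, 2^{4}≡16, 2^{8}≡8, 2^{16}≡2. Then 2^{22} = 2^{16+4+2} ≡ 2 × 16 × 4 ≡ 4 mod 31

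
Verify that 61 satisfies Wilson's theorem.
(60)! mod 61 = 60. Since this equals -1 mod 61, Wilson confirms 61 is prime.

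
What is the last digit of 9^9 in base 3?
By repeated squaring (mod 3): 9^{1}≡0, 9^{2}≡0, 9^{4}≡0, 9^{8}≡0. Then 9^{9} = 9^{8+1} ≡ 0 × 0 ≡ 0 (mod 3)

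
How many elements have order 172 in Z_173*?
There are φ(173-1) = φ(172) = 84 primitive roots modulo 173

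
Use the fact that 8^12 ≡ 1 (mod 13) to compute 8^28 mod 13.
By Fermat: 8^{12} ≡ 1 (mod 13). 28 = 2×12 + 4. So 8^{28} ≡ 8^{4} ≡ 1 (mod 13)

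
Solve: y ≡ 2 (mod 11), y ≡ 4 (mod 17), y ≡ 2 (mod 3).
M = 11 × 17 × 3 = 561. M₁ = 51, y₁ ≡ 8 (mod 11). M₂ = 33, y₂ ≡ 16 (mod 17). M₃ = 187, y₃ ≡ 1 (mod 3). y = 2×51×8 + 4×33×16 + 2×187×1 ≡ 497 (mod 561)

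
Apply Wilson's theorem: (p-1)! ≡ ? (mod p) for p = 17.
By Wilson's theorem, (16)! ≡ -1 ≡ 16 mod 17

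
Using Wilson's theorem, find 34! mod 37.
(36)! = (34)! × (35) × (36) ≡ -1 mod 37. So (34)! ≡ -1 × [(36)(35)]^(-1) ≡ 18 mod 37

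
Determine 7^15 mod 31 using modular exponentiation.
By repeated squaring mod 31: 7^{1}≡7, 7^{2}≡18, 7^{4}≡14, 7^{8}≡10. Then 7^{15} = 7^{8+4+2+1} ≡ 10 × 14 × 18 × 7 ≡ 1 mod 31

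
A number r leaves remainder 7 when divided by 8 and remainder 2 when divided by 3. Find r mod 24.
M = 8 × 3 = 24. M₁ = 3, y₁ ≡ 3 mod 8. M₂ = 8, y₂ ≡ 2 mod 3. r = 7×3×3 + 2×8×2 ≡ 23 mod 24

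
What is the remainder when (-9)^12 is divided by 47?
By repeated squaring (mod 47): (-9)^{1}≡38, (-9)^{2}≡34, (-9)^{4}≡28, (-9)^{8}≡32. Then (-9)^{12} = (-9)^{8+4} ≡ 32 × 28 ≡ 3 (mod 47)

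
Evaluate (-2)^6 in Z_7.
Using Fermat: (-2)^{6} ≡ 1 (mod 7). 6 ≡ 0 (mod 6). So (-2)^{6} ≡ (-2)^{0} ≡ 1 (mod 7)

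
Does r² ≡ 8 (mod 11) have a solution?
By Euler's criterion: 8^{5} ≡ 10 (mod 11). Since this equals -1 (≡ 10), 8 is not a QR.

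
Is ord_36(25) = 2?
Powers of 25 mod 36: 25^1≡25, 25^2≡13, 25^3≡1. 25^2≡13≢1, so ord ≠ 2. No, the actual order is 3.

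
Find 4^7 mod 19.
By repeated squaring mod 19: 4^{1}≡4, 4^{2}≡16, 4^{4}≡9. Then 4^{7} = 4^{4+2+1} ≡ 9 × 16 × 4 ≡ 6 mod 19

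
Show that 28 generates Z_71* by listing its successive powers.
28^1, 28^2, ..., 28^{70} mod 71: [28, 3, 13, 9, 39, 27, 46, 10, 67, 30, 59, 19, 35, 57, 34, 29, 31, 16, 22, 48, 66, 2, 56, 6, 26, 18, 7, 54, 21, 20, 63, 60, 47, 38, 70, 43, 68, 58, 62, 32, 44, 25, 61, 4, 41, 12, 52, 36, 14, 37, 42, 40, 55, 49, 23, 5, 69, 15, 65, 45, 53, 64, 17, 50, 51, 8, 11, 24, 33, 1]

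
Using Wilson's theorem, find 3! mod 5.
(4)! = (3)! × (4) ≡ -1 mod 5. So (3)! ≡ -1 × (4)^(-1) ≡ (-1)×(-1) = 1 mod 5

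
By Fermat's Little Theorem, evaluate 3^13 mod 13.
By Fermat: 3^{12} ≡ 1 mod 13. So 3^{13} = 3^{12} · 3^{1} ≡ 3^{1} ≡ 3 mod 13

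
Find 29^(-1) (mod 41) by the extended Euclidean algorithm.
Extended GCD: 29(17) + 41(-12) = 1. So 29^(-1) ≡ 17 (mod 41). Verify: 29 × 17 = 493 ≡ 1 (mod 41)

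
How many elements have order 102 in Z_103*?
Number of primitive roots mod 103 = φ(p-1) = φ(102) = 32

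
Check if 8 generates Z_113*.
8^{28} ≡ 1 (mod 113) and 28 < 112, so ord_113(8) = 28 ≠ 112 and 8 is not a primitive root.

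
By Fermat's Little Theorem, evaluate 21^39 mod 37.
By Fermat: 21^{36} ≡ 1 (mod 37). So 21^{39} = 21^{36} · 21^{3} ≡ 21^{3} ≡ 11 (mod 37)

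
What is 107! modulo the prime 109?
(108)! = (107)! × (108) ≡ -1 (mod 109). So (107)! ≡ -1 × (108)^(-1) ≡ (-1)×(-1) = 1 (mod 109)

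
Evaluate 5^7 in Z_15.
By repeated squaring (mod 15): 5^{1}≡5, 5^{2}≡10, 5^{4}≡10. Then 5^{7} = 5^{4+2+1} ≡ 10 × 10 × 5 ≡ 5 (mod 15)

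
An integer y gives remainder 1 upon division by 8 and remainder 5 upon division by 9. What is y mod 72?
M = 8 × 9 = 72. M₁ = 9, y₁ ≡ 1 mod 8. M₂ = 8, y₂ ≡ 8 mod 9. y = 1×9×1 + 5×8×8 ≡ 41 mod 72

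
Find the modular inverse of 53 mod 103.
Since 103 is prime, by Fermat 53^(-1) ≡ 53^{101} ≡ 35 mod 103. Verify: 53 × 35 = 1855 ≡ 1 mod 103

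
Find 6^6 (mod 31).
By repeated squaring (mod 31): 6^{1}≡6, 6^{2}≡5, 6^{4}≡25. Then 6^{6} = 6^{4+2} ≡ 25 × 5 ≡ 1 (mod 31)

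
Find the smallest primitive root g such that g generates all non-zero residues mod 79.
g = 3. For each prime q|78: 3^{39}≡78, 3^{26}≡23, 3^{6}≡18, none ≡ 1, so ord_79(3) = 78 and 3 is a primitive root.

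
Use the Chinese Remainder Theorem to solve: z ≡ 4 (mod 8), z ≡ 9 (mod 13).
M = 8 × 13 = 104. M₁ = 13, y₁ ≡ 5 (mod 8). M₂ = 8, y₂ ≡ 5 (mod 13). z = 4×13×5 + 9×8×5 ≡ 100 (mod 104)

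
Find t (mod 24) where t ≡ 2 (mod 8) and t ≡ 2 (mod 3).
M = 8 × 3 = 24. M₁ = 3, y₁ ≡ 3 (mod 8). M₂ = 8, y₂ ≡ 2 (mod 3). t = 2×3×3 + 2×8×2 ≡ 2 (mod 24)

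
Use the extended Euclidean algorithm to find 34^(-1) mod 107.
Extended GCD: 34(-22) + 107(7) = 1. So 34^(-1) ≡ -22 ≡ 85 (mod 107). Verify: 34 × 85 = 2890 ≡ 1 (mod 107)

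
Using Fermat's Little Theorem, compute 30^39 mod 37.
By Fermat: 30^{36} ≡ 1 mod 37. So 30^{39} = 30^{36} · 30^{3} ≡ 30^{3} ≡ 27 mod 37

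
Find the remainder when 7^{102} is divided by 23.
By Fermat: 7^{22} ≡ 1 mod 23. 102 = 4×22 + 14. So 7^{102} ≡ 7^{14} ≡ 2 mod 23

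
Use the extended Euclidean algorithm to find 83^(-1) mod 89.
Extended GCD: 83(-15) + 89(14) = 1. So 83^(-1) ≡ -15 ≡ 74 (mod 89). Verify: 83 × 74 = 6142 ≡ 1 (mod 89)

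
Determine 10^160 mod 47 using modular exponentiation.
Using Fermat: 10^{46} ≡ 1 mod 47. 160 ≡ 22 mod 46. So 10^{160} ≡ 10^{22} ≡ 14 mod 47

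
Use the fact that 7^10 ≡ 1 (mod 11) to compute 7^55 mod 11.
By Fermat: 7^{10} ≡ 1 (mod 11). 55 = 5×10 + 5. So 7^{55} ≡ 7^{5} ≡ 10 (mod 11)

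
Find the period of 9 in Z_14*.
Powers of 9 mod 14: 9^1≡9, 9^2≡11, 9^3≡1. Order = 3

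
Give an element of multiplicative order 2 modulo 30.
11 has order 2 mod 30 since 11^{2} ≡ 1 (mod 30) and no smaller power works.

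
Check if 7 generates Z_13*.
ord_13(7) divides 12. For each prime q|12: 7^{6}≡12, 7^{4}≡9, none ≡ 1. So 7 has order 12 and is a primitive root mod 13.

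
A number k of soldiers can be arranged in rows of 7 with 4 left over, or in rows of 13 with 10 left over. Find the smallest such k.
M = 7 × 13 = 91. M₁ = 13, y₁ ≡ 6 (mod 7). M₂ = 7, y₂ ≡ 2 (mod 13). k = 4×13×6 + 10×7×2 ≡ 88 (mod 91)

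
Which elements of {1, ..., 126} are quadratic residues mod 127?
QRs mod 127: {1, 2, 4, 8, 9, 11, 13, 15, 16, 17, 18, 19, 21, 22, 25, 26, 30, 31, 32, 34, 35, 36, 37, 38, 41, 42, 44, 47, 49, 50, 52, 60, 61, 62, 64, 68, 69, 70, 71, 72, 73, 74, 76, 79, 81, 82, 84, 87, 88, 94, 98, 99, 100, 103, 104, 107, 113, 115, 117, 120, 121, 122, 124}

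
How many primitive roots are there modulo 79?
Number of primitive roots mod 79 = φ(p-1) = φ(78) = 24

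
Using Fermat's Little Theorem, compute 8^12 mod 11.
By Fermat: 8^{10} ≡ 1 (mod 11). So 8^{12} = 8^{10} · 8^{2} ≡ 8^{2} ≡ 9 (mod 11)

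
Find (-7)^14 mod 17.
By repeated squaring mod 17: (-7)^{1}≡10, (-7)^{2}≡15, (-7)^{4}≡4, (-7)^{8}≡16. Then (-7)^{14} = (-7)^{8+4+2} ≡ 16 × 4 × 15 ≡ 8 mod 17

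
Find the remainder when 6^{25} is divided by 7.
By Fermat: 6^{6} ≡ 1 (mod 7). 25 = 4×6 + 1. So 6^{25} ≡ 6^{1} ≡ 6 (mod 7)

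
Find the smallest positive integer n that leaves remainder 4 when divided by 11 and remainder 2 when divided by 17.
M = 11 × 17 = 187. M₁ = 17, y₁ ≡ 2 (mod 11). M₂ = 11, y₂ ≡ 14 (mod 17). n = 4×17×2 + 2×11×14 ≡ 70 (mod 187)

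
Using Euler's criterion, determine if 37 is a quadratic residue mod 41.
By Euler's criterion: 37^{20} ≡ 1 mod 41. Since this equals 1, 37 is a QR.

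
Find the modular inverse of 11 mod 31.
Since 31 is prime, by Fermat 11^(-1) ≡ 11^{29} ≡ 17 (mod 31). Verify: 11 × 17 = 187 ≡ 1 (mod 31)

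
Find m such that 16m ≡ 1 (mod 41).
Since 41 is prime, by Fermat 16^(-1) ≡ 16^{39} ≡ 18 (mod 41). Verify: 16 × 18 = 288 ≡ 1 (mod 41)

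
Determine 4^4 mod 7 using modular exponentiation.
4^{4} = 256 ≡ 4 (mod 7)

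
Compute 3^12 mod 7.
Using Fermat: 3^{6} ≡ 1 (mod 7). 12 ≡ 0 (mod 6). So 3^{12} ≡ 3^{0} ≡ 1 (mod 7)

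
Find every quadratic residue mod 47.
QRs mod 47: {1, 2, 3, 4, 6, 7, 8, 9, 12, 14, 16, 17, 18, 21, 24, 25, 27, 28, 32, 34, 36, 37, 42}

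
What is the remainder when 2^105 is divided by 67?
Using Fermat: 2^{66} ≡ 1 (mod 67). 105 ≡ 39 (mod 66). So 2^{105} ≡ 2^{39} ≡ 3 (mod 67)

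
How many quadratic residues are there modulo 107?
The squaring map on Z_107* is 2-to-1, so there are (106)/2 = 53 QRs.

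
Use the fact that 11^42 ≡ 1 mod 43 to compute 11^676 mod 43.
By Fermat: 11^{42} ≡ 1 mod 43. 676 ≡ 4 mod 42. So 11^{676} ≡ 11^{4} ≡ 21 mod 43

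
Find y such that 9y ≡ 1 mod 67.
Since 67 is prime, by Fermat 9^(-1) ≡ 9^{65} ≡ 15 mod 67. Verify: 9 × 15 = 135 ≡ 1 mod 67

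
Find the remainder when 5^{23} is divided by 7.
By Fermat: 5^{6} ≡ 1 (mod 7). 23 = 3×6 + 5. So 5^{23} ≡ 5^{5} ≡ 3 (mod 7)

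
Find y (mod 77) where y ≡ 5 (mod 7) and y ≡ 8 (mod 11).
M = 7 × 11 = 77. M₁ = 11, y₁ ≡ 2 (mod 7). M₂ = 7, y₂ ≡ 8 (mod 11). y = 5×11×2 + 8×7×8 ≡ 19 (mod 77)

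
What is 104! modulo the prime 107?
(106)! = (104)! × (105) × (106) ≡ -1 (mod 107). So (104)! ≡ -1 × [(106)(105)]^(-1) ≡ 53 (mod 107)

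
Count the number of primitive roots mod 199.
There are φ(199-1) = φ(198) = 60 primitive roots modulo 199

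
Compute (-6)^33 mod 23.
Using Fermat: (-6)^{22} ≡ 1 (mod 23). 33 ≡ 11 (mod 22). So (-6)^{33} ≡ (-6)^{11} ≡ 22 (mod 23)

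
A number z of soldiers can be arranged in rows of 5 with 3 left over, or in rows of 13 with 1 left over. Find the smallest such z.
M = 5 × 13 = 65. M₁ = 13, y₁ ≡ 2 (mod 5). M₂ = 5, y₂ ≡ 8 (mod 13). z = 3×13×2 + 1×5×8 ≡ 53 (mod 65)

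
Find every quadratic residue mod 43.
QRs mod 43: {1, 4, 6, 9, 10, 11, 13, 14, 15, 16, 17, 21, 23, 24, 25, 31, 35, 36, 38, 40, 41}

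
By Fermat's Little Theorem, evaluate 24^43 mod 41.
By Fermat: 24^{40} ≡ 1 mod 41. So 24^{43} = 24^{40} · 24^{3} ≡ 24^{3} ≡ 7 mod 41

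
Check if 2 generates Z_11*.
ord_11(2) divides 10. For each prime q|10: 2^{5}≡10, 2^{2}≡4, none ≡ 1. So 2 has order 10 and is a primitive root mod 11.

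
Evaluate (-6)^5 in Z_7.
By repeated squaring (mod 7): (-6)^{1}≡1, (-6)^{2}≡1, (-6)^{4}≡1. Then (-6)^{5} = (-6)^{4+1} ≡ 1 × 1 ≡ 1 (mod 7)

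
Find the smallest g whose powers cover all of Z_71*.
g = 7. Powers: [7, 49, 59, 58, 51, 2, 14, 27, 47, 45, ...] generates all 70 non-zero residues.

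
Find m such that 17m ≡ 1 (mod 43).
Since 43 is prime, by Fermat 17^(-1) ≡ 17^{41} ≡ 38 (mod 43). Verify: 17 × 38 = 646 ≡ 1 (mod 43)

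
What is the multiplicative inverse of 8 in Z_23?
Since 23 is prime, by Fermat 8^(-1) ≡ 8^{21} ≡ 3 (mod 23). Verify: 8 × 3 = 24 ≡ 1 (mod 23)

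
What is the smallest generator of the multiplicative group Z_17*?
g = 3. Powers: [3, 9, 10, 13, 5, 15, 11, 16, 14, ...] generates all 16 non-zero residues.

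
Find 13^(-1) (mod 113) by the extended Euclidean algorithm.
Extended GCD: 13(-26) + 113(3) = 1. So 13^(-1) ≡ -26 ≡ 87 (mod 113). Verify: 13 × 87 = 1131 ≡ 1 (mod 113)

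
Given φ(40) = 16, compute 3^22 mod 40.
By Euler: 3^{16} ≡ 1 mod 40 since gcd(3, 40) = 1. 22 = 1×16 + 6. So 3^{22} ≡ 3^{6} ≡ 9 mod 40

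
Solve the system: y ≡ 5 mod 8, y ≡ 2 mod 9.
M = 8 × 9 = 72. M₁ = 9, y₁ ≡ 1 mod 8. M₂ = 8, y₂ ≡ 8 mod 9. y = 5×9×1 + 2×8×8 ≡ 29 mod 72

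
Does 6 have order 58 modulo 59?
ord_59(6) divides 58. For each prime q|58: 6^{29}≡58, 6^{2}≡36, none ≡ 1. So 6 has order 58 and is a primitive root mod 59.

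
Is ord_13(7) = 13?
Powers of 7 mod 13: 7^1≡7, 7^2≡10, 7^3≡5, 7^4≡9, 7^5≡11, 7^6≡12, 7^7≡6, 7^8≡3, 7^9≡8, 7^10≡4, 7^11≡2, 7^12≡1. Already 7^12≡1, so the order is 12 < 13. No, the actual order is 12.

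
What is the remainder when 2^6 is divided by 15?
By repeated squaring mod 15: 2^{1}≡2, 2^{2}≡4, 2^{4}≡1. Then 2^{6} = 2^{4+2} ≡ 1 × 4 ≡ 4 mod 15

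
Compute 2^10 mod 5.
Using Fermat: 2^{4} ≡ 1 mod 5. 10 ≡ 2 mod 4. So 2^{10} ≡ 2^{2} ≡ 4 mod 5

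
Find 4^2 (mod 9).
4^{2} = 16 ≡ 7 (mod 9)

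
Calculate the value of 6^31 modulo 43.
By repeated squaring mod 43: 6^{1}≡6, 6^{2}≡36, 6^{4}≡6, 6^{8}≡36, 6^{16}≡6. Then 6^{31} = 6^{16+8+4+2+1} ≡ 6 × 36 × 6 × 36 × 6 ≡ 6 mod 43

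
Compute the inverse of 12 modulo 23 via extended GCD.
Extended GCD: 12(2) + 23(-1) = 1. So 12^(-1) ≡ 2 (mod 23). Verify: 12 × 2 = 24 ≡ 1 (mod 23)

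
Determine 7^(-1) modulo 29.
Since 29 is prime, by Fermat 7^(-1) ≡ 7^{27} ≡ 25 (mod 29). Verify: 7 × 25 = 175 ≡ 1 (mod 29)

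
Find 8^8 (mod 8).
By repeated squaring (mod 8): 8^{1}≡0, 8^{2}≡0, 8^{4}≡0, 8^{8}≡0. So 8^{8} ≡ 0 (mod 8)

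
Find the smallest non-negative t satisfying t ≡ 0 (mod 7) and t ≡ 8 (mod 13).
M = 7 × 13 = 91. M₁ = 13, y₁ ≡ 6 (mod 7). M₂ = 7, y₂ ≡ 2 (mod 13). t = 0×13×6 + 8×7×2 ≡ 21 (mod 91)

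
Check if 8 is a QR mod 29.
By Euler's criterion: 8^{14} ≡ 28 (mod 29). Since this equals -1 (≡ 28), 8 is not a QR.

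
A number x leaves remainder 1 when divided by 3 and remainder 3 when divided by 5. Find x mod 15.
M = 3 × 5 = 15. M₁ = 5, y₁ ≡ 2 mod 3. M₂ = 3, y₂ ≡ 2 mod 5. x = 1×5×2 + 3×3×2 ≡ 13 mod 15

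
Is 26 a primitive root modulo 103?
26^{51} ≡ 1 (mod 103) and 51 < 102, so ord_103(26) = 51 ≠ 102 and 26 is not a primitive root.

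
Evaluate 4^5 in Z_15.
By repeated squaring (mod 15): 4^{1}≡4, 4^{2}≡1, 4^{4}≡1. Then 4^{5} = 4^{4+1} ≡ 1 × 4 ≡ 4 (mod 15)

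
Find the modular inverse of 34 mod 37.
Since 37 is prime, by Fermat 34^(-1) ≡ 34^{35} ≡ 12 mod 37. Verify: 34 × 12 = 408 ≡ 1 mod 37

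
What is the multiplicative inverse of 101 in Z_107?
Since 107 is prime, by Fermat 101^(-1) ≡ 101^{105} ≡ 89 mod 107. Verify: 101 × 89 = 8989 ≡ 1 mod 107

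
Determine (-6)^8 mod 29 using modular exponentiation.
By repeated squaring mod 29: (-6)^{1}≡23, (-6)^{2}≡7, (-6)^{4}≡20, (-6)^{8}≡23. So (-6)^{8} ≡ 23 mod 29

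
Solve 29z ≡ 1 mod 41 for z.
Since 41 is prime, by Fermat 29^(-1) ≡ 29^{39} ≡ 17 mod 41. Verify: 29 × 17 = 493 ≡ 1 mod 41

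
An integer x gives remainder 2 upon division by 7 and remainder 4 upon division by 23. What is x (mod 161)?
M = 7 × 23 = 161. M₁ = 23, y₁ ≡ 4 (mod 7). M₂ = 7, y₂ ≡ 10 (mod 23). x = 2×23×4 + 4×7×10 ≡ 142 (mod 161)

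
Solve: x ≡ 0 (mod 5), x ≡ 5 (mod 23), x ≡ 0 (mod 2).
M = 5 × 23 × 2 = 230. M₁ = 46, y₁ ≡ 1 (mod 5). M₂ = 10, y₂ ≡ 7 (mod 23). M₃ = 115, y₃ ≡ 1 (mod 2). x = 0×46×1 + 5×10×7 + 0×115×1 ≡ 120 (mod 230)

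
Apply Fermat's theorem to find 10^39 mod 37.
By Fermat: 10^{36} ≡ 1 mod 37. So 10^{39} = 10^{36} · 10^{3} ≡ 10^{3} ≡ 1 mod 37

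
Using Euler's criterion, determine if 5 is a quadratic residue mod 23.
By Euler's criterion: 5^{11} ≡ 22 (mod 23). Since this equals -1 (≡ 22), 5 is not a QR.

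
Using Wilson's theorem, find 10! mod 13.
(12)! = (10)! × (11) × (12) ≡ -1 (mod 13). So (10)! ≡ -1 × [(12)(11)]^(-1) ≡ 6 (mod 13)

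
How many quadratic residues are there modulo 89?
The squaring map on Z_89* is 2-to-1, so there are (88)/2 = 44 QRs.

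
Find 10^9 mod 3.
Using Fermat: 10^{2} ≡ 1 mod 3. 9 ≡ 1 mod 2. So 10^{9} ≡ 10^{1} ≡ 1 mod 3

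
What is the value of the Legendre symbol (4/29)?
(4/29) = 4^{14} mod 29 = 1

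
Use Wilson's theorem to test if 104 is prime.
(103)! mod 104 = 0. Since 0 ≢ -1 mod 104, 104 is not prime.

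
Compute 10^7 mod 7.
Using Fermat: 10^{6} ≡ 1 (mod 7). 7 ≡ 1 (mod 6). So 10^{7} ≡ 10^{1} ≡ 3 (mod 7)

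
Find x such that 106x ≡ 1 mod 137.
Since 137 is prime, by Fermat 106^(-1) ≡ 106^{135} ≡ 53 mod 137. Verify: 106 × 53 = 5618 ≡ 1 mod 137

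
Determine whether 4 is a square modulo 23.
By Euler's criterion: 4^{11} ≡ 1 mod 23. Since this equals 1, 4 is a QR.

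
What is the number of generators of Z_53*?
A prime p has φ(p-1) primitive roots; here φ(52) = 24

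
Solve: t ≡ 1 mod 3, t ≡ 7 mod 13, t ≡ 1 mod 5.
M = 3 × 13 × 5 = 195. M₁ = 65, y₁ ≡ 2 mod 3. M₂ = 15, y₂ ≡ 7 mod 13. M₃ = 39, y₃ ≡ 4 mod 5. t = 1×65×2 + 7×15×7 + 1×39×4 ≡ 46 mod 195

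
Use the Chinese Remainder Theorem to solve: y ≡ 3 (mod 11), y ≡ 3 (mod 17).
M = 11 × 17 = 187. M₁ = 17, y₁ ≡ 2 (mod 11). M₂ = 11, y₂ ≡ 14 (mod 17). y = 3×17×2 + 3×11×14 ≡ 3 (mod 187)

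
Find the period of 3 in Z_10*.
Powers of 3 mod 10: 3^1≡3, 3^2≡9, 3^3≡7, 3^4≡1. So the order of 3 is 4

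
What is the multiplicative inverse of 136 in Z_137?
Since 137 is prime, by Fermat 136^(-1) ≡ 136^{135} ≡ 136 (mod 137). Verify: 136 × 136 = 18496 ≡ 1 (mod 137)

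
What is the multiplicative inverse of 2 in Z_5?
Since 5 is prime, by Fermat 2^(-1) ≡ 2^{3} ≡ 3 (mod 5). Verify: 2 × 3 = 6 ≡ 1 (mod 5)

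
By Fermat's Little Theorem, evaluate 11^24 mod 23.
By Fermat: 11^{22} ≡ 1 (mod 23). So 11^{24} = 11^{22} · 11^{2} ≡ 11^{2} ≡ 6 (mod 23)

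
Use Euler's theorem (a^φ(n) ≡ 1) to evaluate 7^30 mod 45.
By Euler: 7^{24} ≡ 1 mod 45 since gcd(7, 45) = 1. 30 = 1×24 + 6. So 7^{30} ≡ 7^{6} ≡ 19 mod 45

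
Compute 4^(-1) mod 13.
Since 13 is prime, by Fermat 4^(-1) ≡ 4^{11} ≡ 10 mod 13. Verify: 4 × 10 = 40 ≡ 1 mod 13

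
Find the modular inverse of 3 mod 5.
Since 5 is prime, by Fermat 3^(-1) ≡ 3^{3} ≡ 2 (mod 5). Verify: 3 × 2 = 6 ≡ 1 (mod 5)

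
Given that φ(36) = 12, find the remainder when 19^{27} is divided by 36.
By Euler: 19^{12} ≡ 1 (mod 36) since gcd(19, 36) = 1. 27 = 2×12 + 3. So 19^{27} ≡ 19^{3} ≡ 19 (mod 36)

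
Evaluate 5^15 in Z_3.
Using Fermat: 5^{2} ≡ 1 (mod 3). 15 ≡ 1 (mod 2). So 5^{15} ≡ 5^{1} ≡ 2 (mod 3)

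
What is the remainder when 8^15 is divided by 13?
Using Fermat: 8^{12} ≡ 1 (mod 13). 15 ≡ 3 (mod 12). So 8^{15} ≡ 8^{3} ≡ 5 (mod 13)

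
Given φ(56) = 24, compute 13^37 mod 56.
By Euler: 13^{24} ≡ 1 (mod 56) since gcd(13, 56) = 1. 37 = 1×24 + 13. So 13^{37} ≡ 13^{13} ≡ 13 (mod 56)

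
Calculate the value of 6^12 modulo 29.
By repeated squaring (mod 29): 6^{1}≡6, 6^{2}≡7, 6^{4}≡20, 6^{8}≡23. Then 6^{12} = 6^{8+4} ≡ 23 × 20 ≡ 25 (mod 29)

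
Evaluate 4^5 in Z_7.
By repeated squaring mod 7: 4^{1}≡4, 4^{2}≡2, 4^{4}≡4. Then 4^{5} = 4^{4+1} ≡ 4 × 4 ≡ 2 mod 7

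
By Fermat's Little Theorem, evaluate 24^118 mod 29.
By Fermat: 24^{28} ≡ 1 (mod 29). 118 = 4×28 + 6. So 24^{118} ≡ 24^{6} ≡ 23 (mod 29)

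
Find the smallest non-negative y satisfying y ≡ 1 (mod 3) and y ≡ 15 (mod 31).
M = 3 × 31 = 93. M₁ = 31, y₁ ≡ 1 (mod 3). M₂ = 3, y₂ ≡ 21 (mod 31). y = 1×31×1 + 15×3×21 ≡ 46 (mod 93)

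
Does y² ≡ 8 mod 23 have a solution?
By Euler's criterion: 8^{11} ≡ 1 mod 23. Since this equals 1, 8 is a QR.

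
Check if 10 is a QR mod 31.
By Euler's criterion: 10^{15} ≡ 1 (mod 31). Since this equals 1, 10 is a QR.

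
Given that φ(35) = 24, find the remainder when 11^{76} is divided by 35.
By Euler: 11^{24} ≡ 1 mod 35 since gcd(11, 35) = 1. 76 = 3×24 + 4. So 11^{76} ≡ 11^{4} ≡ 11 mod 35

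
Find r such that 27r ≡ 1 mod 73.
Since 73 is prime, by Fermat 27^(-1) ≡ 27^{71} ≡ 46 mod 73. Verify: 27 × 46 = 1242 ≡ 1 mod 73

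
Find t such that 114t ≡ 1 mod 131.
Since 131 is prime, by Fermat 114^(-1) ≡ 114^{129} ≡ 77 mod 131. Verify: 114 × 77 = 8778 ≡ 1 mod 131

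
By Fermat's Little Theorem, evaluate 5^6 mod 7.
By Fermat's Little Theorem, 5^{6} ≡ 1 (mod 7) since 7 is prime and gcd(5, 7) = 1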